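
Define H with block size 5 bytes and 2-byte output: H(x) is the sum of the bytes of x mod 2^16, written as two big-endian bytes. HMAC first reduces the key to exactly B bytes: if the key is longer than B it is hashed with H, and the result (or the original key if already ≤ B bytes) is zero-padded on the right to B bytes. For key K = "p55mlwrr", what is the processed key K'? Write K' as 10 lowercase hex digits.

|K| = 8 > B = 5, so first hash the key.
H(K): sum = 112+53+53+109+108+119+114+114 = 782 → 03 0e.
Zero-pad H(K) = 03 0e to 5 bytes: K' = 03 0e 00 00 00.

030e000000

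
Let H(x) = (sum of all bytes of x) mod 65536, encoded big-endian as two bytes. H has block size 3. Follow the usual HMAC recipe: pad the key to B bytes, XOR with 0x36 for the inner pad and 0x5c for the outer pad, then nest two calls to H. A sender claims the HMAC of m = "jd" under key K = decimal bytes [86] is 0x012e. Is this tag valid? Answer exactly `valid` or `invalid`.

Key decimal bytes [86] = 56 is 1 byte ≤ B = 3; zero-pad to 3 bytes: K' = 56 00 00.
K' ⊕ ipad = 60 36 36; K' ⊕ opad = 0a 5c 5c.
Inner hash: sum = 96+54+54+106+100 = 410 → 01 9a.
Outer hash (recomputed tag): sum = 10+92+92+1+154 = 349 → 01 5d.
Recomputed tag = 015d; claimed = 012e → mismatch.

invalid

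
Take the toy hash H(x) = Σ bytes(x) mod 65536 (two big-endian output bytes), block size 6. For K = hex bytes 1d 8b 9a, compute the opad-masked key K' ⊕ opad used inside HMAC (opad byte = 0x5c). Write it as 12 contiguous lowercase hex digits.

41d7c65c5c5c

Key hex bytes 1d 8b 9a is 3 bytes ≤ B = 6; zero-pad to 6 bytes: K' = 1d 8b 9a 00 00 00.
XOR each byte with 0x5c: 1d⊕5c=41, 8b⊕5c=d7, 9a⊕5c=c6, 00⊕5c=5c, 00⊕5c=5c, 00⊕5c=5c.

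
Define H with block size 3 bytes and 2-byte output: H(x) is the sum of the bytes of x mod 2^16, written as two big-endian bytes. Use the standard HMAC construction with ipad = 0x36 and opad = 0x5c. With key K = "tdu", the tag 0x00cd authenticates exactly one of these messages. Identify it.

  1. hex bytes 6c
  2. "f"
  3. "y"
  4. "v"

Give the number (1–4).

1

Key "tdu" = 74 64 75 is exactly B = 3 bytes: K' = 74 64 75.
K' ⊕ ipad = 42 52 43; K' ⊕ opad = 28 38 29.
m1: inner = H(42 52 43 6c) = 01 43; tag = H(28 38 29 01 43) = 00cd ← matches
m2: inner = H(42 52 43 66) = 01 3d; tag = H(28 38 29 01 3d) = 00c7
m3: inner = H(42 52 43 79) = 01 50; tag = H(28 38 29 01 50) = 00da
m4: inner = H(42 52 43 76) = 01 4d; tag = H(28 38 29 01 4d) = 00d7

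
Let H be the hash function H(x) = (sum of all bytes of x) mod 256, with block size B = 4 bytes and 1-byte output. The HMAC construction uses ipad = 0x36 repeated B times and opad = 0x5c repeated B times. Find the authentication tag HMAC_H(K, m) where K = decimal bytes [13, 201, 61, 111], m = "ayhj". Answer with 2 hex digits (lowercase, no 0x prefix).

Key decimal bytes [13, 201, 61, 111] = 0d c9 3d 6f is exactly B = 4 bytes: K' = 0d c9 3d 6f.
K' ⊕ ipad = 3b ff 0b 59.  K' ⊕ opad = 51 95 61 33.
Inner input = (K'⊕ipad) ∥ m = 3b ff 0b 59 ∥ 61 79 68 6a.
Inner hash: sum = 59+255+11+89+97+121+104+106 = 842; mod 256 = 74 → 4a.
Outer input = (K'⊕opad) ∥ inner = 51 95 61 33 ∥ 4a.
Outer hash (tag): sum = 81+149+97+51+74 = 452; mod 256 = 196 → c4.

c4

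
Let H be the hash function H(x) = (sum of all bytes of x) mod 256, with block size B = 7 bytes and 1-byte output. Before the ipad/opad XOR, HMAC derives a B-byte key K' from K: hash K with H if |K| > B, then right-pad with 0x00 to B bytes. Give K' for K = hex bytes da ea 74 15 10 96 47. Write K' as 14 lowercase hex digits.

Key hex bytes da ea 74 15 10 96 47 is exactly B = 7 bytes: K' = da ea 74 15 10 96 47.

daea7415109647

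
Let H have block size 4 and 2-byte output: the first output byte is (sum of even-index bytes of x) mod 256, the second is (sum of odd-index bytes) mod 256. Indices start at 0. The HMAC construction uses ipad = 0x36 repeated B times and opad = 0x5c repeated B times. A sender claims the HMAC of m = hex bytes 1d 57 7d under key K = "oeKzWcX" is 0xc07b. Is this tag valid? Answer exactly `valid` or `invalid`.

Key "oeKzWcX" = 6f 65 4b 7a 57 63 58 is 7 bytes > B = 4, so hash it first: H(key) = 69 42, then zero-pad to 4 bytes: K' = 69 42 00 00.
K' ⊕ ipad = 5f 74 36 36; K' ⊕ opad = 35 1e 5c 5c.
Inner hash: even-index sum = 303 mod 256 = 47; odd-index sum = 257 mod 256 = 1 → 2f 01.
Outer hash (recomputed tag): even-index sum = 192 mod 256 = 192; odd-index sum = 123 mod 256 = 123 → c0 7b.
Recomputed tag = c07b; claimed = c07b → match.

valid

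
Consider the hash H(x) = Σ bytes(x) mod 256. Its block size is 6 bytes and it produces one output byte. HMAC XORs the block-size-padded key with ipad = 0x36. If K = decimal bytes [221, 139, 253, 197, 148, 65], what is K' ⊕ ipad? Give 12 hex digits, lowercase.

Key decimal bytes [221, 139, 253, 197, 148, 65] = dd 8b fd c5 94 41 is exactly B = 6 bytes: K' = dd 8b fd c5 94 41.
XOR each byte with 0x36: dd⊕36=eb, 8b⊕36=bd, fd⊕36=cb, c5⊕36=f3, 94⊕36=a2, 41⊕36=77.

ebbdcbf3a277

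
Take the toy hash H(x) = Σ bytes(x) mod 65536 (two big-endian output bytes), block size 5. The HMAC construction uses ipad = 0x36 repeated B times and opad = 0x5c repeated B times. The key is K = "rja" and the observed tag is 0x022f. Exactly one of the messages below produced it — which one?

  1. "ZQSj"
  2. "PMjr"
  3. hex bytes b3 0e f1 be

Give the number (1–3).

3

Key "rja" = 72 6a 61 is 3 bytes ≤ B = 5; zero-pad to 5 bytes: K' = 72 6a 61 00 00.
K' ⊕ ipad = 44 5c 57 36 36; K' ⊕ opad = 2e 36 3d 5c 5c.
m1: inner = H(44 5c 57 36 36 5a 51 53 6a) = 02 cb; tag = H(2e 36 3d 5c 5c 02 cb) = 0226
m2: inner = H(44 5c 57 36 36 50 4d 6a 72) = 02 dc; tag = H(2e 36 3d 5c 5c 02 dc) = 0237
m3: inner = H(44 5c 57 36 36 b3 0e f1 be) = 03 d3; tag = H(2e 36 3d 5c 5c 03 d3) = 022f ← matches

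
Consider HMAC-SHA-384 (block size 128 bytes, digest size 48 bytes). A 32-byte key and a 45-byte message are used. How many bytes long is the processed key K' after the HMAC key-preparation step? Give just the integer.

128

Key is 32 ≤ 128 bytes, zero-padded: |K'| = 128.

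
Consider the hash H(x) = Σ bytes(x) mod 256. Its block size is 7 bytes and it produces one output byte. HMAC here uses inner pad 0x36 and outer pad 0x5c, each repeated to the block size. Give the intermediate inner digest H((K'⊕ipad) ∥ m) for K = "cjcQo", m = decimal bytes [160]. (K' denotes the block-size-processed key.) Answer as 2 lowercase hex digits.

d2

Key "cjcQo" = 63 6a 63 51 6f is 5 bytes ≤ B = 7; zero-pad to 7 bytes: K' = 63 6a 63 51 6f 00 00.
K' ⊕ ipad = 55 5c 55 67 59 36 36.
Inner input = 55 5c 55 67 59 36 36 ∥ a0.
Inner hash: sum = 85+92+85+103+89+54+54+160 = 722; mod 256 = 210 → d2.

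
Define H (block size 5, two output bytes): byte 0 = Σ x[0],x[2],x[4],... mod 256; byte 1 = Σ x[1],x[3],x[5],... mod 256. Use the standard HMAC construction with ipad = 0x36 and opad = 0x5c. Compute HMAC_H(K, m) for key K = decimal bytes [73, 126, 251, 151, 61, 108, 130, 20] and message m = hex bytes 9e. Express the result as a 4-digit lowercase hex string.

8ec6

Key decimal bytes [73, 126, 251, 151, 61, 108, 130, 20] = 49 7e fb 97 3d 6c 82 14 is 8 bytes > B = 5, so hash it first: H(key) = 03 95, then zero-pad to 5 bytes: K' = 03 95 00 00 00.
K' ⊕ ipad = 35 a3 36 36 36.  K' ⊕ opad = 5f c9 5c 5c 5c.
Inner input = (K'⊕ipad) ∥ m = 35 a3 36 36 36 ∥ 9e.
Inner hash: even-index sum = 161 mod 256 = 161; odd-index sum = 375 mod 256 = 119 → a1 77.
Outer input = (K'⊕opad) ∥ inner = 5f c9 5c 5c 5c ∥ a1 77.
Outer hash (tag): even-index sum = 398 mod 256 = 142; odd-index sum = 454 mod 256 = 198 → 8e c6.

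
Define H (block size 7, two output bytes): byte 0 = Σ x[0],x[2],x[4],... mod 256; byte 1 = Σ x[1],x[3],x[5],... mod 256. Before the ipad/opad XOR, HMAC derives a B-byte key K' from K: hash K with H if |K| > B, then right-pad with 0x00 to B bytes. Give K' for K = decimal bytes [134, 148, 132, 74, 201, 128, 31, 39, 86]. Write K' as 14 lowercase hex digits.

|K| = 9 > B = 7, so first hash the key.
H(K): even-index sum = 584 mod 256 = 72; odd-index sum = 389 mod 256 = 133 → 48 85.
Zero-pad H(K) = 48 85 to 7 bytes: K' = 48 85 00 00 00 00 00.

48850000000000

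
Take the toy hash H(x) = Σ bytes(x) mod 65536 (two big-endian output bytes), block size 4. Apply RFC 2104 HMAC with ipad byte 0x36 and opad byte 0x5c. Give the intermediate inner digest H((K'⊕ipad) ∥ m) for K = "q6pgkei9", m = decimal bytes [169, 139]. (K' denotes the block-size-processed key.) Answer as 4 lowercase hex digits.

029a

Key "q6pgkei9" = 71 36 70 67 6b 65 69 39 is 8 bytes > B = 4, so hash it first: H(key) = 02 f0, then zero-pad to 4 bytes: K' = 02 f0 00 00.
K' ⊕ ipad = 34 c6 36 36.
Inner input = 34 c6 36 36 ∥ a9 8b.
Inner hash: sum = 52+198+54+54+169+139 = 666 → 02 9a.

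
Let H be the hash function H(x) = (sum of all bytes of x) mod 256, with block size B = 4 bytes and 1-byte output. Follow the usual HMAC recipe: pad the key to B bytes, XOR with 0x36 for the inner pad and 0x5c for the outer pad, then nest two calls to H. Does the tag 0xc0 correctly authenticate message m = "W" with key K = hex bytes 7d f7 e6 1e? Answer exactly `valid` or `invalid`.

Key hex bytes 7d f7 e6 1e is exactly B = 4 bytes: K' = 7d f7 e6 1e.
K' ⊕ ipad = 4b c1 d0 28; K' ⊕ opad = 21 ab ba 42.
Inner hash: sum = 75+193+208+40+87 = 603; mod 256 = 91 → 5b.
Outer hash (recomputed tag): sum = 33+171+186+66+91 = 547; mod 256 = 35 → 23.
Recomputed tag = 23; claimed = c0 → mismatch.

invalid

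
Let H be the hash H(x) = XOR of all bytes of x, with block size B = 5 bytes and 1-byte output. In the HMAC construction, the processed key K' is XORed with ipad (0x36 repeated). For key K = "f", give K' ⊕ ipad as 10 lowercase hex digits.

5036363636

Key "f" = 66 is 1 byte ≤ B = 5; zero-pad to 5 bytes: K' = 66 00 00 00 00.
XOR each byte with 0x36: 66⊕36=50, 00⊕36=36, 00⊕36=36, 00⊕36=36, 00⊕36=36.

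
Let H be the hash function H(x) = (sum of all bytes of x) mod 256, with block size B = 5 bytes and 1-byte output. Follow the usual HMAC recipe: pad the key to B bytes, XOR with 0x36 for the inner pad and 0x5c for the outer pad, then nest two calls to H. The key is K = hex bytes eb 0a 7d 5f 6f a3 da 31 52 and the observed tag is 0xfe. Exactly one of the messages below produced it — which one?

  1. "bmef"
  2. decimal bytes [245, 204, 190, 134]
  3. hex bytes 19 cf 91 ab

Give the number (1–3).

Key hex bytes eb 0a 7d 5f 6f a3 da 31 52 is 9 bytes > B = 5, so hash it first: H(key) = 40, then zero-pad to 5 bytes: K' = 40 00 00 00 00.
K' ⊕ ipad = 76 36 36 36 36; K' ⊕ opad = 1c 5c 5c 5c 5c.
m1: inner = H(76 36 36 36 36 62 6d 65 66) = e8; tag = H(1c 5c 5c 5c 5c e8) = 74
m2: inner = H(76 36 36 36 36 f5 cc be 86) = 53; tag = H(1c 5c 5c 5c 5c 53) = df
m3: inner = H(76 36 36 36 36 19 cf 91 ab) = 72; tag = H(1c 5c 5c 5c 5c 72) = fe ← matches

3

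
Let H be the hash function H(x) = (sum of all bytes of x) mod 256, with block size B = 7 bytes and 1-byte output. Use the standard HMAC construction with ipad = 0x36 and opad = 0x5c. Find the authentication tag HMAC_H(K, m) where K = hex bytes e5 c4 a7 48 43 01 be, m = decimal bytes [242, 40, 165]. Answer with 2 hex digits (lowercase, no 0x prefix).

Key hex bytes e5 c4 a7 48 43 01 be is exactly B = 7 bytes: K' = e5 c4 a7 48 43 01 be.
K' ⊕ ipad = d3 f2 91 7e 75 37 88.  K' ⊕ opad = b9 98 fb 14 1f 5d e2.
Inner input = (K'⊕ipad) ∥ m = d3 f2 91 7e 75 37 88 ∥ f2 28 a5.
Inner hash: sum = 211+242+145+126+117+55+136+242+40+165 = 1479; mod 256 = 199 → c7.
Outer input = (K'⊕opad) ∥ inner = b9 98 fb 14 1f 5d e2 ∥ c7.
Outer hash (tag): sum = 185+152+251+20+31+93+226+199 = 1157; mod 256 = 133 → 85.

85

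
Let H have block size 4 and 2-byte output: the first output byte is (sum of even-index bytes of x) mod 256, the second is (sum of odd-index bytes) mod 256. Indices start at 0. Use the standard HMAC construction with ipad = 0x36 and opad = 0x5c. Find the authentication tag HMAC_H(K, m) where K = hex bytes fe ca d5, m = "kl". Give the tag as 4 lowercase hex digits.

Key hex bytes fe ca d5 is 3 bytes ≤ B = 4; zero-pad to 4 bytes: K' = fe ca d5 00.
K' ⊕ ipad = c8 fc e3 36.  K' ⊕ opad = a2 96 89 5c.
Inner input = (K'⊕ipad) ∥ m = c8 fc e3 36 ∥ 6b 6c.
Inner hash: even-index sum = 534 mod 256 = 22; odd-index sum = 414 mod 256 = 158 → 16 9e.
Outer input = (K'⊕opad) ∥ inner = a2 96 89 5c ∥ 16 9e.
Outer hash (tag): even-index sum = 321 mod 256 = 65; odd-index sum = 400 mod 256 = 144 → 41 90.

4190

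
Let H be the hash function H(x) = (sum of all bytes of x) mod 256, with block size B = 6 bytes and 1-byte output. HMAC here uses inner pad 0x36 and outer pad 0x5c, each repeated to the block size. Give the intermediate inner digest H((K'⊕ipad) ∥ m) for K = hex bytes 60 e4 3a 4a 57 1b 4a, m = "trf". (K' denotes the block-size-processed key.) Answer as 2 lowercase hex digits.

Key hex bytes 60 e4 3a 4a 57 1b 4a is 7 bytes > B = 6, so hash it first: H(key) = 84, then zero-pad to 6 bytes: K' = 84 00 00 00 00 00.
K' ⊕ ipad = b2 36 36 36 36 36.
Inner input = b2 36 36 36 36 36 ∥ 74 72 66.
Inner hash: sum = 178+54+54+54+54+54+116+114+102 = 780; mod 256 = 12 → 0c.

0c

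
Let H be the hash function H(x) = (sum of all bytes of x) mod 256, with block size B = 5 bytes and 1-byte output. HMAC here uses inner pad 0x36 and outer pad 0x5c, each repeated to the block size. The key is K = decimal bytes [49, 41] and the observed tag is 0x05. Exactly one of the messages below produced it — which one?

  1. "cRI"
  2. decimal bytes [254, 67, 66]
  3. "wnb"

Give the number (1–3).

Key decimal bytes [49, 41] = 31 29 is 2 bytes ≤ B = 5; zero-pad to 5 bytes: K' = 31 29 00 00 00.
K' ⊕ ipad = 07 1f 36 36 36; K' ⊕ opad = 6d 75 5c 5c 5c.
m1: inner = H(07 1f 36 36 36 63 52 49) = c6; tag = H(6d 75 5c 5c 5c c6) = bc
m2: inner = H(07 1f 36 36 36 fe 43 42) = 4b; tag = H(6d 75 5c 5c 5c 4b) = 41
m3: inner = H(07 1f 36 36 36 77 6e 62) = 0f; tag = H(6d 75 5c 5c 5c 0f) = 05 ← matches

3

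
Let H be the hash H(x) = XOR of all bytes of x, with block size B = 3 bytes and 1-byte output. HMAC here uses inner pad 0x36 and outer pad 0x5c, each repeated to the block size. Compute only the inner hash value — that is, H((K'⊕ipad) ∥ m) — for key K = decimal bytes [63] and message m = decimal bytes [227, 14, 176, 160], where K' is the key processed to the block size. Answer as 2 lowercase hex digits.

f4

Key decimal bytes [63] = 3f is 1 byte ≤ B = 3; zero-pad to 3 bytes: K' = 3f 00 00.
K' ⊕ ipad = 09 36 36.
Inner input = 09 36 36 ∥ e3 0e b0 a0.
Inner hash: XOR 09⊕36⊕36⊕e3⊕0e⊕b0⊕a0 = f4.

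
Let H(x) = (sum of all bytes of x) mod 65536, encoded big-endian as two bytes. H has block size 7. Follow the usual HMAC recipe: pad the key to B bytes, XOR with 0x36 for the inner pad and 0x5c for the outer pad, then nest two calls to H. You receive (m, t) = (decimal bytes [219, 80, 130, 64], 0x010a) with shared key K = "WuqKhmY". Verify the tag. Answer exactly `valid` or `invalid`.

invalid

Key "WuqKhmY" = 57 75 71 4b 68 6d 59 is exactly B = 7 bytes: K' = 57 75 71 4b 68 6d 59.
K' ⊕ ipad = 61 43 47 7d 5e 5b 6f; K' ⊕ opad = 0b 29 2d 17 34 31 05.
Inner hash: sum = 97+67+71+125+94+91+111+219+80+130+64 = 1149 → 04 7d.
Outer hash (recomputed tag): sum = 11+41+45+23+52+49+5+4+125 = 355 → 01 63.
Recomputed tag = 0163; claimed = 010a → mismatch.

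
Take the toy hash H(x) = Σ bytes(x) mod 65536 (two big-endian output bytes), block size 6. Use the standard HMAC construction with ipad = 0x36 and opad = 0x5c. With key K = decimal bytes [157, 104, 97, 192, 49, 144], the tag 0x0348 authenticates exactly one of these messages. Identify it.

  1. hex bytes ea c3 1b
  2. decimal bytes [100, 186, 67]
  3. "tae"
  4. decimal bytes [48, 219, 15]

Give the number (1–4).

3

Key decimal bytes [157, 104, 97, 192, 49, 144] = 9d 68 61 c0 31 90 is exactly B = 6 bytes: K' = 9d 68 61 c0 31 90.
K' ⊕ ipad = ab 5e 57 f6 07 a6; K' ⊕ opad = c1 34 3d 9c 6d cc.
m1: inner = H(ab 5e 57 f6 07 a6 ea c3 1b) = 04 cb; tag = H(c1 34 3d 9c 6d cc 04 cb) = 03d6
m2: inner = H(ab 5e 57 f6 07 a6 64 ba 43) = 04 64; tag = H(c1 34 3d 9c 6d cc 04 64) = 036f
m3: inner = H(ab 5e 57 f6 07 a6 74 61 65) = 04 3d; tag = H(c1 34 3d 9c 6d cc 04 3d) = 0348 ← matches
m4: inner = H(ab 5e 57 f6 07 a6 30 db 0f) = 04 1d; tag = H(c1 34 3d 9c 6d cc 04 1d) = 0328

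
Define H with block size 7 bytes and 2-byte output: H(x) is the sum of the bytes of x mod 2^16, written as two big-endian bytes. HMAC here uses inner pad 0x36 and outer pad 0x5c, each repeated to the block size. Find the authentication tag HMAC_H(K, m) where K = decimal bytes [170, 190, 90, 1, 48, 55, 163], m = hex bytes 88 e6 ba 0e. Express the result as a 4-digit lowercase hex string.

Key decimal bytes [170, 190, 90, 1, 48, 55, 163] = aa be 5a 01 30 37 a3 is exactly B = 7 bytes: K' = aa be 5a 01 30 37 a3.
K' ⊕ ipad = 9c 88 6c 37 06 01 95.  K' ⊕ opad = f6 e2 06 5d 6c 6b ff.
Inner input = (K'⊕ipad) ∥ m = 9c 88 6c 37 06 01 95 ∥ 88 e6 ba 0e.
Inner hash: sum = 156+136+108+55+6+1+149+136+230+186+14 = 1177 → 04 99.
Outer input = (K'⊕opad) ∥ inner = f6 e2 06 5d 6c 6b ff ∥ 04 99.
Outer hash (tag): sum = 246+226+6+93+108+107+255+4+153 = 1198 → 04 ae.

04ae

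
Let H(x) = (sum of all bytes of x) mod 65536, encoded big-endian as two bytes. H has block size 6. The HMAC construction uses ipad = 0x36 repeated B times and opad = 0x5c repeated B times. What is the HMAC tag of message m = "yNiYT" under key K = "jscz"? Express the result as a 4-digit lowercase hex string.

0210

Key "jscz" = 6a 73 63 7a is 4 bytes ≤ B = 6; zero-pad to 6 bytes: K' = 6a 73 63 7a 00 00.
K' ⊕ ipad = 5c 45 55 4c 36 36.  K' ⊕ opad = 36 2f 3f 26 5c 5c.
Inner input = (K'⊕ipad) ∥ m = 5c 45 55 4c 36 36 ∥ 79 4e 69 59 54.
Inner hash: sum = 92+69+85+76+54+54+121+78+105+89+84 = 907 → 03 8b.
Outer input = (K'⊕opad) ∥ inner = 36 2f 3f 26 5c 5c ∥ 03 8b.
Outer hash (tag): sum = 54+47+63+38+92+92+3+139 = 528 → 02 10.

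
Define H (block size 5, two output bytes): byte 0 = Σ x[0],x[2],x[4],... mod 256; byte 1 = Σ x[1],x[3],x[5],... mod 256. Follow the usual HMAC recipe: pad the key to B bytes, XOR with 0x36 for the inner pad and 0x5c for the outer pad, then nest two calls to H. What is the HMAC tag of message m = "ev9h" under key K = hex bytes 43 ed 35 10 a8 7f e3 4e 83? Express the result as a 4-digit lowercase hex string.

62ec

Key hex bytes 43 ed 35 10 a8 7f e3 4e 83 is 9 bytes > B = 5, so hash it first: H(key) = 86 ca, then zero-pad to 5 bytes: K' = 86 ca 00 00 00.
K' ⊕ ipad = b0 fc 36 36 36.  K' ⊕ opad = da 96 5c 5c 5c.
Inner input = (K'⊕ipad) ∥ m = b0 fc 36 36 36 ∥ 65 76 39 68.
Inner hash: even-index sum = 506 mod 256 = 250; odd-index sum = 464 mod 256 = 208 → fa d0.
Outer input = (K'⊕opad) ∥ inner = da 96 5c 5c 5c ∥ fa d0.
Outer hash (tag): even-index sum = 610 mod 256 = 98; odd-index sum = 492 mod 256 = 236 → 62 ec.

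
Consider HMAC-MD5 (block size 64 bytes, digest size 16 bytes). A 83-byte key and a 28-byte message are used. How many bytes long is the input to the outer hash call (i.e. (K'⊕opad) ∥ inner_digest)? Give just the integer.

80

Key is 83 > 64 bytes, so it is hashed to 16 bytes then zero-padded to 64: |K'| = 64.
Outer input = (K'⊕opad) ∥ H(inner) → 64 + 16 = 80 bytes.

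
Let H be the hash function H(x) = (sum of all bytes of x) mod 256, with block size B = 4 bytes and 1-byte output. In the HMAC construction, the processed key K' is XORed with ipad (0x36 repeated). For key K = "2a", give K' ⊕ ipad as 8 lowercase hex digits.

04573636

Key "2a" = 32 61 is 2 bytes ≤ B = 4; zero-pad to 4 bytes: K' = 32 61 00 00.
XOR each byte with 0x36: 32⊕36=04, 61⊕36=57, 00⊕36=36, 00⊕36=36.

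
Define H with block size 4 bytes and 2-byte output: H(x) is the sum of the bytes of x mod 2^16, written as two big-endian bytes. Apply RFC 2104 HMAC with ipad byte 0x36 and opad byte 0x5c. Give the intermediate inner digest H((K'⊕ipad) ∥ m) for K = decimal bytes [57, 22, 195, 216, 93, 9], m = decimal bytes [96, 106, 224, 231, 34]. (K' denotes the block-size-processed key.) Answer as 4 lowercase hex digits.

03b9

Key decimal bytes [57, 22, 195, 216, 93, 9] = 39 16 c3 d8 5d 09 is 6 bytes > B = 4, so hash it first: H(key) = 02 50, then zero-pad to 4 bytes: K' = 02 50 00 00.
K' ⊕ ipad = 34 66 36 36.
Inner input = 34 66 36 36 ∥ 60 6a e0 e7 22.
Inner hash: sum = 52+102+54+54+96+106+224+231+34 = 953 → 03 b9.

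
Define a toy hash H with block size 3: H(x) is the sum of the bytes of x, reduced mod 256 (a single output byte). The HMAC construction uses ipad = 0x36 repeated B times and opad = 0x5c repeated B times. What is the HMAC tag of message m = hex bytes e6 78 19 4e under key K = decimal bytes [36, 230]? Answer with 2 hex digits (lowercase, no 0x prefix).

6b

Key decimal bytes [36, 230] = 24 e6 is 2 bytes ≤ B = 3; zero-pad to 3 bytes: K' = 24 e6 00.
K' ⊕ ipad = 12 d0 36.  K' ⊕ opad = 78 ba 5c.
Inner input = (K'⊕ipad) ∥ m = 12 d0 36 ∥ e6 78 19 4e.
Inner hash: sum = 18+208+54+230+120+25+78 = 733; mod 256 = 221 → dd.
Outer input = (K'⊕opad) ∥ inner = 78 ba 5c ∥ dd.
Outer hash (tag): sum = 120+186+92+221 = 619; mod 256 = 107 → 6b.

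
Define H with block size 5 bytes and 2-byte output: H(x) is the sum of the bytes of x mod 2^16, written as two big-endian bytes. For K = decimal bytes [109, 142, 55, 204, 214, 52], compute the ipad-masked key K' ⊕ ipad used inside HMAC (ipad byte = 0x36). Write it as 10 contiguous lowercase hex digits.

353e363636

Key decimal bytes [109, 142, 55, 204, 214, 52] = 6d 8e 37 cc d6 34 is 6 bytes > B = 5, so hash it first: H(key) = 03 08, then zero-pad to 5 bytes: K' = 03 08 00 00 00.
XOR each byte with 0x36: 03⊕36=35, 08⊕36=3e, 00⊕36=36, 00⊕36=36, 00⊕36=36.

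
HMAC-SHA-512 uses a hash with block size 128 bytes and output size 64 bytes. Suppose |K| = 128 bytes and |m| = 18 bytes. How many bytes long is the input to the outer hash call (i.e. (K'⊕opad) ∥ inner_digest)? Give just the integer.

Key is 128 ≤ 128 bytes, zero-padded: |K'| = 128.
Outer input = (K'⊕opad) ∥ H(inner) → 128 + 64 = 192 bytes.

192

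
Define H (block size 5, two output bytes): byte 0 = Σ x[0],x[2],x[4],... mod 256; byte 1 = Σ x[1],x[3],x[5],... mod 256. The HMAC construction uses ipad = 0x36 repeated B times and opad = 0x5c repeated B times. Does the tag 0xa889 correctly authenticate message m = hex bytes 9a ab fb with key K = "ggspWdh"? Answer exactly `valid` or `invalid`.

invalid

Key "ggspWdh" = 67 67 73 70 57 64 68 is 7 bytes > B = 5, so hash it first: H(key) = 99 3b, then zero-pad to 5 bytes: K' = 99 3b 00 00 00.
K' ⊕ ipad = af 0d 36 36 36; K' ⊕ opad = c5 67 5c 5c 5c.
Inner hash: even-index sum = 454 mod 256 = 198; odd-index sum = 472 mod 256 = 216 → c6 d8.
Outer hash (recomputed tag): even-index sum = 597 mod 256 = 85; odd-index sum = 393 mod 256 = 137 → 55 89.
Recomputed tag = 5589; claimed = a889 → mismatch.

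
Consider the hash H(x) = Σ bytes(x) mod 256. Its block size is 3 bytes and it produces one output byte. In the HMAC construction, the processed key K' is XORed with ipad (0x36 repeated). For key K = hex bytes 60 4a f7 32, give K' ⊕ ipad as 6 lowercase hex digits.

e53636

Key hex bytes 60 4a f7 32 is 4 bytes > B = 3, so hash it first: H(key) = d3, then zero-pad to 3 bytes: K' = d3 00 00.
XOR each byte with 0x36: d3⊕36=e5, 00⊕36=36, 00⊕36=36.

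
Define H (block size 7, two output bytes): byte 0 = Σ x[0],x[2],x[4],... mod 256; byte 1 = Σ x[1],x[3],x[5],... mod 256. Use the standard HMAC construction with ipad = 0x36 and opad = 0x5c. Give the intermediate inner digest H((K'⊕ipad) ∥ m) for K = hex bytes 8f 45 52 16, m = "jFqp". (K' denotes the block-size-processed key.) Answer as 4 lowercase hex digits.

3fa4

Key hex bytes 8f 45 52 16 is 4 bytes ≤ B = 7; zero-pad to 7 bytes: K' = 8f 45 52 16 00 00 00.
K' ⊕ ipad = b9 73 64 20 36 36 36.
Inner input = b9 73 64 20 36 36 36 ∥ 6a 46 71 70.
Inner hash: even-index sum = 575 mod 256 = 63; odd-index sum = 420 mod 256 = 164 → 3f a4.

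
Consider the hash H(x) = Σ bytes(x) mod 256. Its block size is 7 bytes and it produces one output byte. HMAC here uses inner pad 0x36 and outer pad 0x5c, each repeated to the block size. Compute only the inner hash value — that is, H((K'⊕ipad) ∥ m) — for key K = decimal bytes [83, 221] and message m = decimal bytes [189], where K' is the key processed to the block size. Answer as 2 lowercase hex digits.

1b

Key decimal bytes [83, 221] = 53 dd is 2 bytes ≤ B = 7; zero-pad to 7 bytes: K' = 53 dd 00 00 00 00 00.
K' ⊕ ipad = 65 eb 36 36 36 36 36.
Inner input = 65 eb 36 36 36 36 36 ∥ bd.
Inner hash: sum = 101+235+54+54+54+54+54+189 = 795; mod 256 = 27 → 1b.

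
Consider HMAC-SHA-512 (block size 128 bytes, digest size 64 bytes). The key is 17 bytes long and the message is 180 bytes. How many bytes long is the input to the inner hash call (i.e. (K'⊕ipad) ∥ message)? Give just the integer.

Key is 17 ≤ 128 bytes, zero-padded: |K'| = 128.
Inner input = (K'⊕ipad) ∥ m → 128 + 180 = 308 bytes.

308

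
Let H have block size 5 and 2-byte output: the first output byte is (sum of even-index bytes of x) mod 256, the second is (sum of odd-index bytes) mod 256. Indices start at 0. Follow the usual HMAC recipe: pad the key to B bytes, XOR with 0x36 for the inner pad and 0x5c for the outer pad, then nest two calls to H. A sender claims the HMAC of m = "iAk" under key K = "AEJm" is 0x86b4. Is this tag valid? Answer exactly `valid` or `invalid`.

Key "AEJm" = 41 45 4a 6d is 4 bytes ≤ B = 5; zero-pad to 5 bytes: K' = 41 45 4a 6d 00.
K' ⊕ ipad = 77 73 7c 5b 36; K' ⊕ opad = 1d 19 16 31 5c.
Inner hash: even-index sum = 362 mod 256 = 106; odd-index sum = 418 mod 256 = 162 → 6a a2.
Outer hash (recomputed tag): even-index sum = 305 mod 256 = 49; odd-index sum = 180 mod 256 = 180 → 31 b4.
Recomputed tag = 31b4; claimed = 86b4 → mismatch.

invalid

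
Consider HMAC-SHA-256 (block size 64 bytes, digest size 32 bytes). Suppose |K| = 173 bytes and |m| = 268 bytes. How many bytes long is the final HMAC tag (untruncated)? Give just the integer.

32

The tag is one SHA-256 digest: 32 bytes.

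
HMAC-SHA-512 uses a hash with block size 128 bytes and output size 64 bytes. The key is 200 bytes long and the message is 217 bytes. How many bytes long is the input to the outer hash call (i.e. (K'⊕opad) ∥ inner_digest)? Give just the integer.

192

Key is 200 > 128 bytes, so it is hashed to 64 bytes then zero-padded to 128: |K'| = 128.
Outer input = (K'⊕opad) ∥ H(inner) → 128 + 64 = 192 bytes.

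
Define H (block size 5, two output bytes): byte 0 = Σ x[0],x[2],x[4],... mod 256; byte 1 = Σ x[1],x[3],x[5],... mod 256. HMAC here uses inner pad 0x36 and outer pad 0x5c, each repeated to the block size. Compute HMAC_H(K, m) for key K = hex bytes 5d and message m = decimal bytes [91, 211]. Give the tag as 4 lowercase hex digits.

Key hex bytes 5d is 1 byte ≤ B = 5; zero-pad to 5 bytes: K' = 5d 00 00 00 00.
K' ⊕ ipad = 6b 36 36 36 36.  K' ⊕ opad = 01 5c 5c 5c 5c.
Inner input = (K'⊕ipad) ∥ m = 6b 36 36 36 36 ∥ 5b d3.
Inner hash: even-index sum = 426 mod 256 = 170; odd-index sum = 199 mod 256 = 199 → aa c7.
Outer input = (K'⊕opad) ∥ inner = 01 5c 5c 5c 5c ∥ aa c7.
Outer hash (tag): even-index sum = 384 mod 256 = 128; odd-index sum = 354 mod 256 = 98 → 80 62.

8062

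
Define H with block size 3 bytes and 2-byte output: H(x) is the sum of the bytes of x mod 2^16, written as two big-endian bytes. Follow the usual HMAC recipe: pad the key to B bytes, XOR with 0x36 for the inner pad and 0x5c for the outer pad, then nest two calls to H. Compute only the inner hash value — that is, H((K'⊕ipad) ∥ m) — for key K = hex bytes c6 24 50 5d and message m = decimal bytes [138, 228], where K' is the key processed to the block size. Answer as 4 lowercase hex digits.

Key hex bytes c6 24 50 5d is 4 bytes > B = 3, so hash it first: H(key) = 01 97, then zero-pad to 3 bytes: K' = 01 97 00.
K' ⊕ ipad = 37 a1 36.
Inner input = 37 a1 36 ∥ 8a e4.
Inner hash: sum = 55+161+54+138+228 = 636 → 02 7c.

027c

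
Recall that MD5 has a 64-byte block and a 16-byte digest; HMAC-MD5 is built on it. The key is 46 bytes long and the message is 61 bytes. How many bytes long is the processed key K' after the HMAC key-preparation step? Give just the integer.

Key is 46 ≤ 64 bytes, zero-padded: |K'| = 64.

64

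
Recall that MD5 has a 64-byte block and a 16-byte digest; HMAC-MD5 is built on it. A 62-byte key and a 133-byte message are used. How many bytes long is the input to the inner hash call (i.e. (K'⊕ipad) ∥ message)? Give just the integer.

Key is 62 ≤ 64 bytes, zero-padded: |K'| = 64.
Inner input = (K'⊕ipad) ∥ m → 64 + 133 = 197 bytes.

197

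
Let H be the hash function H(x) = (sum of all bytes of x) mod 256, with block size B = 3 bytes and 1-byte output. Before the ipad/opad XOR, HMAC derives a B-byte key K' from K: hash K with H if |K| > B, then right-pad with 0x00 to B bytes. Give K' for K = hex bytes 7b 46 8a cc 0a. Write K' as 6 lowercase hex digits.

210000

|K| = 5 > B = 3, so first hash the key.
H(K): sum = 123+70+138+204+10 = 545; mod 256 = 33 → 21.
Zero-pad H(K) = 21 to 3 bytes: K' = 21 00 00.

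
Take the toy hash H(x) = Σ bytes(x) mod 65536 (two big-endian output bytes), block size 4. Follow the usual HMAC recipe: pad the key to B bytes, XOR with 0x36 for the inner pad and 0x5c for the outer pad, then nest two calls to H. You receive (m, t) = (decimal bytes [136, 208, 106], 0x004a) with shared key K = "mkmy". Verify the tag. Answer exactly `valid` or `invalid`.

Key "mkmy" = 6d 6b 6d 79 is exactly B = 4 bytes: K' = 6d 6b 6d 79.
K' ⊕ ipad = 5b 5d 5b 4f; K' ⊕ opad = 31 37 31 25.
Inner hash: sum = 91+93+91+79+136+208+106 = 804 → 03 24.
Outer hash (recomputed tag): sum = 49+55+49+37+3+36 = 229 → 00 e5.
Recomputed tag = 00e5; claimed = 004a → mismatch.

invalid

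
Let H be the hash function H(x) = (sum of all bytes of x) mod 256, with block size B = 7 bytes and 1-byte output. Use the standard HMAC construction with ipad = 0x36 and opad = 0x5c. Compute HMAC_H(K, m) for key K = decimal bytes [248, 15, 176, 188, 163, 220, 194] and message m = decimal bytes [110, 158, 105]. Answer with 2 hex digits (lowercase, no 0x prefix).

df

Key decimal bytes [248, 15, 176, 188, 163, 220, 194] = f8 0f b0 bc a3 dc c2 is exactly B = 7 bytes: K' = f8 0f b0 bc a3 dc c2.
K' ⊕ ipad = ce 39 86 8a 95 ea f4.  K' ⊕ opad = a4 53 ec e0 ff 80 9e.
Inner input = (K'⊕ipad) ∥ m = ce 39 86 8a 95 ea f4 ∥ 6e 9e 69.
Inner hash: sum = 206+57+134+138+149+234+244+110+158+105 = 1535; mod 256 = 255 → ff.
Outer input = (K'⊕opad) ∥ inner = a4 53 ec e0 ff 80 9e ∥ ff.
Outer hash (tag): sum = 164+83+236+224+255+128+158+255 = 1503; mod 256 = 223 → df.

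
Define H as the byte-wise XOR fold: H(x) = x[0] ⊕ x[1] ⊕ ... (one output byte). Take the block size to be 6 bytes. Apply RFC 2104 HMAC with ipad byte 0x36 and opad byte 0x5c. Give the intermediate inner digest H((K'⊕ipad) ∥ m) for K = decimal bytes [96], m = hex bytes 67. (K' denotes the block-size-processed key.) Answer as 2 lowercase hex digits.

Key decimal bytes [96] = 60 is 1 byte ≤ B = 6; zero-pad to 6 bytes: K' = 60 00 00 00 00 00.
K' ⊕ ipad = 56 36 36 36 36 36.
Inner input = 56 36 36 36 36 36 ∥ 67.
Inner hash: XOR 56⊕36⊕36⊕36⊕36⊕36⊕67 = 07.

07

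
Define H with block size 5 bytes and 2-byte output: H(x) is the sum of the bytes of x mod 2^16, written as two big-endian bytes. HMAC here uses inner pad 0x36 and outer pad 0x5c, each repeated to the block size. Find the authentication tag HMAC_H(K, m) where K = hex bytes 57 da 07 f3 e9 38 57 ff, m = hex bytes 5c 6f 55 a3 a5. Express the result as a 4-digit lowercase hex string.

033d

Key hex bytes 57 da 07 f3 e9 38 57 ff is 8 bytes > B = 5, so hash it first: H(key) = 04 a2, then zero-pad to 5 bytes: K' = 04 a2 00 00 00.
K' ⊕ ipad = 32 94 36 36 36.  K' ⊕ opad = 58 fe 5c 5c 5c.
Inner input = (K'⊕ipad) ∥ m = 32 94 36 36 36 ∥ 5c 6f 55 a3 a5.
Inner hash: sum = 50+148+54+54+54+92+111+85+163+165 = 976 → 03 d0.
Outer input = (K'⊕opad) ∥ inner = 58 fe 5c 5c 5c ∥ 03 d0.
Outer hash (tag): sum = 88+254+92+92+92+3+208 = 829 → 03 3d.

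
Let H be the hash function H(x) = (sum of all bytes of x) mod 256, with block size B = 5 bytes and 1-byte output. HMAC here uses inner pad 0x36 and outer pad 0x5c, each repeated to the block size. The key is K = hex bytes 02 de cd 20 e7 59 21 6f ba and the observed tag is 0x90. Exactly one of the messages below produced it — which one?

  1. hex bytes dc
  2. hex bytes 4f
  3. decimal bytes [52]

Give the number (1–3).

1

Key hex bytes 02 de cd 20 e7 59 21 6f ba is 9 bytes > B = 5, so hash it first: H(key) = 57, then zero-pad to 5 bytes: K' = 57 00 00 00 00.
K' ⊕ ipad = 61 36 36 36 36; K' ⊕ opad = 0b 5c 5c 5c 5c.
m1: inner = H(61 36 36 36 36 dc) = 15; tag = H(0b 5c 5c 5c 5c 15) = 90 ← matches
m2: inner = H(61 36 36 36 36 4f) = 88; tag = H(0b 5c 5c 5c 5c 88) = 03
m3: inner = H(61 36 36 36 36 34) = 6d; tag = H(0b 5c 5c 5c 5c 6d) = e8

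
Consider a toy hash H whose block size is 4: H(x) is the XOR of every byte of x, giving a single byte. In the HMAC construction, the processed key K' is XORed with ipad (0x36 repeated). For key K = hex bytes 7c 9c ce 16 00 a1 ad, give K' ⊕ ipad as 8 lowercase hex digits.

Key hex bytes 7c 9c ce 16 00 a1 ad is 7 bytes > B = 4, so hash it first: H(key) = 34, then zero-pad to 4 bytes: K' = 34 00 00 00.
XOR each byte with 0x36: 34⊕36=02, 00⊕36=36, 00⊕36=36, 00⊕36=36.

02363636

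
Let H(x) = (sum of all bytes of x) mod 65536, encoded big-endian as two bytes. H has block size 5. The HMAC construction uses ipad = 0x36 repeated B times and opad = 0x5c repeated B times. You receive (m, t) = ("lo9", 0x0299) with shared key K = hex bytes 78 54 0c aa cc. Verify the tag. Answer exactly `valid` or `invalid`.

Key hex bytes 78 54 0c aa cc is exactly B = 5 bytes: K' = 78 54 0c aa cc.
K' ⊕ ipad = 4e 62 3a 9c fa; K' ⊕ opad = 24 08 50 f6 90.
Inner hash: sum = 78+98+58+156+250+108+111+57 = 916 → 03 94.
Outer hash (recomputed tag): sum = 36+8+80+246+144+3+148 = 665 → 02 99.
Recomputed tag = 0299; claimed = 0299 → match.

valid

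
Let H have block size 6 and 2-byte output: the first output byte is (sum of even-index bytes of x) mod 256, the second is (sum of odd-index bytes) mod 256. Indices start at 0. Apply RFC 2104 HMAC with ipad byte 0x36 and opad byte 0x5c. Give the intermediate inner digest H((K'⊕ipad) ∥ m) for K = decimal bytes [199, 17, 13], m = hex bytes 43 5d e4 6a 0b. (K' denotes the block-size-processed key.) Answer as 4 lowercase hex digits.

945a

Key decimal bytes [199, 17, 13] = c7 11 0d is 3 bytes ≤ B = 6; zero-pad to 6 bytes: K' = c7 11 0d 00 00 00.
K' ⊕ ipad = f1 27 3b 36 36 36.
Inner input = f1 27 3b 36 36 36 ∥ 43 5d e4 6a 0b.
Inner hash: even-index sum = 660 mod 256 = 148; odd-index sum = 346 mod 256 = 90 → 94 5a.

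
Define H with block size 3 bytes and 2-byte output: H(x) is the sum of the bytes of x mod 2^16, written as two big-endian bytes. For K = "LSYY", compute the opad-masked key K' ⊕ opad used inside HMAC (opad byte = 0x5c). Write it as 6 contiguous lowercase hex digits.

Key "LSYY" = 4c 53 59 59 is 4 bytes > B = 3, so hash it first: H(key) = 01 51, then zero-pad to 3 bytes: K' = 01 51 00.
XOR each byte with 0x5c: 01⊕5c=5d, 51⊕5c=0d, 00⊕5c=5c.

5d0d5c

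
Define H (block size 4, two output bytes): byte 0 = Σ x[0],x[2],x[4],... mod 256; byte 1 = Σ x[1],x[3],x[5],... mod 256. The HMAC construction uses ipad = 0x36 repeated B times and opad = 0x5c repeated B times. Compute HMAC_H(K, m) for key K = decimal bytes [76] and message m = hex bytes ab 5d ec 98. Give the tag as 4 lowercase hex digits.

Key decimal bytes [76] = 4c is 1 byte ≤ B = 4; zero-pad to 4 bytes: K' = 4c 00 00 00.
K' ⊕ ipad = 7a 36 36 36.  K' ⊕ opad = 10 5c 5c 5c.
Inner input = (K'⊕ipad) ∥ m = 7a 36 36 36 ∥ ab 5d ec 98.
Inner hash: even-index sum = 583 mod 256 = 71; odd-index sum = 353 mod 256 = 97 → 47 61.
Outer input = (K'⊕opad) ∥ inner = 10 5c 5c 5c ∥ 47 61.
Outer hash (tag): even-index sum = 179 mod 256 = 179; odd-index sum = 281 mod 256 = 25 → b3 19.

b319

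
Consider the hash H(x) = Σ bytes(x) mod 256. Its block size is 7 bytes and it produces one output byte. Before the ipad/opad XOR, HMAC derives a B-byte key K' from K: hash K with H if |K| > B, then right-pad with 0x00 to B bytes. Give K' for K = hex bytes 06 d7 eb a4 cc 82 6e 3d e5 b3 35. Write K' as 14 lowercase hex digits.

32000000000000

|K| = 11 > B = 7, so first hash the key.
H(K): sum = 6+215+235+164+204+130+110+61+229+179+53 = 1586; mod 256 = 50 → 32.
Zero-pad H(K) = 32 to 7 bytes: K' = 32 00 00 00 00 00 00.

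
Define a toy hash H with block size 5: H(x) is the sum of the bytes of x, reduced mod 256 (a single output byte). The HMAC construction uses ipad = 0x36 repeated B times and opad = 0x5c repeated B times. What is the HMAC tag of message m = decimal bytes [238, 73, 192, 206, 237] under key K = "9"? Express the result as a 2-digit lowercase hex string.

6e

Key "9" = 39 is 1 byte ≤ B = 5; zero-pad to 5 bytes: K' = 39 00 00 00 00.
K' ⊕ ipad = 0f 36 36 36 36.  K' ⊕ opad = 65 5c 5c 5c 5c.
Inner input = (K'⊕ipad) ∥ m = 0f 36 36 36 36 ∥ ee 49 c0 ce ed.
Inner hash: sum = 15+54+54+54+54+238+73+192+206+237 = 1177; mod 256 = 153 → 99.
Outer input = (K'⊕opad) ∥ inner = 65 5c 5c 5c 5c ∥ 99.
Outer hash (tag): sum = 101+92+92+92+92+153 = 622; mod 256 = 110 → 6e.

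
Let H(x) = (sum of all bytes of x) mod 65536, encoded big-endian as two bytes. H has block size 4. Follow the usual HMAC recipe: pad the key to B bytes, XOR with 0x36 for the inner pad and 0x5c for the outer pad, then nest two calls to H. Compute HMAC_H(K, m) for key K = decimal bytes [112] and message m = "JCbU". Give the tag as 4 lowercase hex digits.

016e

Key decimal bytes [112] = 70 is 1 byte ≤ B = 4; zero-pad to 4 bytes: K' = 70 00 00 00.
K' ⊕ ipad = 46 36 36 36.  K' ⊕ opad = 2c 5c 5c 5c.
Inner input = (K'⊕ipad) ∥ m = 46 36 36 36 ∥ 4a 43 62 55.
Inner hash: sum = 70+54+54+54+74+67+98+85 = 556 → 02 2c.
Outer input = (K'⊕opad) ∥ inner = 2c 5c 5c 5c ∥ 02 2c.
Outer hash (tag): sum = 44+92+92+92+2+44 = 366 → 01 6e.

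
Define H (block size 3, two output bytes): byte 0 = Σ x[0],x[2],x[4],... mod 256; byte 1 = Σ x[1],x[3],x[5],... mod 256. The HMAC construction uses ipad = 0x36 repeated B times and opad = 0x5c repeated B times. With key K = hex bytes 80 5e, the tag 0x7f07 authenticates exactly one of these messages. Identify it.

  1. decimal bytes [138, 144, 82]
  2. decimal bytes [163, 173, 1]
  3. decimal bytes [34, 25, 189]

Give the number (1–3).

3

Key hex bytes 80 5e is 2 bytes ≤ B = 3; zero-pad to 3 bytes: K' = 80 5e 00.
K' ⊕ ipad = b6 68 36; K' ⊕ opad = dc 02 5c.
m1: inner = H(b6 68 36 8a 90 52) = 7c 44; tag = H(dc 02 5c 7c 44) = 7c7e
m2: inner = H(b6 68 36 a3 ad 01) = 99 0c; tag = H(dc 02 5c 99 0c) = 449b
m3: inner = H(b6 68 36 22 19 bd) = 05 47; tag = H(dc 02 5c 05 47) = 7f07 ← matches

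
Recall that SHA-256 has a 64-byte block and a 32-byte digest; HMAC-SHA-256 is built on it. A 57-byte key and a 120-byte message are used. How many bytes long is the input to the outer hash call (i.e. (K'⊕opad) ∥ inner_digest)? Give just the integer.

Key is 57 ≤ 64 bytes, zero-padded: |K'| = 64.
Outer input = (K'⊕opad) ∥ H(inner) → 64 + 32 = 96 bytes.

96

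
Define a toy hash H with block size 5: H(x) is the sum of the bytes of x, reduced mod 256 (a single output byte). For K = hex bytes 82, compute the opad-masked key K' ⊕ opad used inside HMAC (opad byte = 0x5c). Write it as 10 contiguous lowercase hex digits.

Key hex bytes 82 is 1 byte ≤ B = 5; zero-pad to 5 bytes: K' = 82 00 00 00 00.
XOR each byte with 0x5c: 82⊕5c=de, 00⊕5c=5c, 00⊕5c=5c, 00⊕5c=5c, 00⊕5c=5c.

de5c5c5c5c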